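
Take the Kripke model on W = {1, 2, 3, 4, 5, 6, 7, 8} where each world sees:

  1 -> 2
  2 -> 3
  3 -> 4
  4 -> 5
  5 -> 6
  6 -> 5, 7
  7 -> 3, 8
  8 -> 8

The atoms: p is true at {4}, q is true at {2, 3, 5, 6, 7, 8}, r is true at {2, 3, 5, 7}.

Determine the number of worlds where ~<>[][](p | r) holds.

1: <>[][](p | r) is T. ✗
2: <>[][](p | r) is T. ✗
3: <>[][](p | r) is F. ✓
4: <>[][](p | r) is T. ✗
5: <>[][](p | r) is F. ✓
6: <>[][](p | r) is T. ✗
7: <>[][](p | r) is T. ✗
8: <>[][](p | r) is F. ✓
Satisfying worlds: {3, 5, 8}.

3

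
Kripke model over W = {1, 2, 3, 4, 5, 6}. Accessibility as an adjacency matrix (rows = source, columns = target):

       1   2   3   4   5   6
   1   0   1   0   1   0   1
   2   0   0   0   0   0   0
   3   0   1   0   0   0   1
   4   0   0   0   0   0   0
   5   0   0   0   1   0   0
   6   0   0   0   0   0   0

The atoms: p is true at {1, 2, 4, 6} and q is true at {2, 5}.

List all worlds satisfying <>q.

{1, 3}

1: successors {2, 4, 6}; q there: 2:T, 4:F, 6:F. ✓
2: no successors, so <>q fails. ✗
3: successors {2, 6}; q there: 2:T, 6:F. ✓
4: no successors, so <>q fails. ✗
5: successors {4}; q there: 4:F. ✗
6: no successors, so <>q fails. ✗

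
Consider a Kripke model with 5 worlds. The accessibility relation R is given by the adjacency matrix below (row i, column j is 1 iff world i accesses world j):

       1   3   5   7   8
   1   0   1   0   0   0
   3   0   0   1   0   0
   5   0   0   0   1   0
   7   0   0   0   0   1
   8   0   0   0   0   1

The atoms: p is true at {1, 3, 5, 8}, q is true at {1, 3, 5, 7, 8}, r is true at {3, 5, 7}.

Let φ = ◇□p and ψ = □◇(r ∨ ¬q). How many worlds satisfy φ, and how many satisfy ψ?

4 and 2

For ◇□p:
1: successors {3}; □p there: 3:T. ✓
3: successors {5}; □p there: 5:F. ✗
5: successors {7}; □p there: 7:T. ✓
7: successors {8}; □p there: 8:T. ✓
8: successors {8}; □p there: 8:T. ✓
— 4 worlds.
For □◇(r ∨ ¬q):
1: successors {3}; ◇(r ∨ ¬q) there: 3:T. ✓
3: successors {5}; ◇(r ∨ ¬q) there: 5:T. ✓
5: successors {7}; ◇(r ∨ ¬q) there: 7:F. ✗
7: successors {8}; ◇(r ∨ ¬q) there: 8:F. ✗
8: successors {8}; ◇(r ∨ ¬q) there: 8:F. ✗
— 2 worlds.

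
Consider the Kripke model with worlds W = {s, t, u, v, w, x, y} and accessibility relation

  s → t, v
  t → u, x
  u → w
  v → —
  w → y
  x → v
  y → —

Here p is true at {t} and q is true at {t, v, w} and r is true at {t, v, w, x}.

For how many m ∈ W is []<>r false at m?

4

s: successors {t, v}; <>r there: t:T, v:F. ✗
t: successors {u, x}; <>r there: u:T, x:T. ✓
u: successors {w}; <>r there: w:F. ✗
v: no successors, so []<>r holds vacuously. ✓
w: successors {y}; <>r there: y:F. ✗
x: successors {v}; <>r there: v:F. ✗
y: no successors, so []<>r holds vacuously. ✓
Satisfying worlds: {t, v, y}.
So []<>r fails at the other 4 worlds.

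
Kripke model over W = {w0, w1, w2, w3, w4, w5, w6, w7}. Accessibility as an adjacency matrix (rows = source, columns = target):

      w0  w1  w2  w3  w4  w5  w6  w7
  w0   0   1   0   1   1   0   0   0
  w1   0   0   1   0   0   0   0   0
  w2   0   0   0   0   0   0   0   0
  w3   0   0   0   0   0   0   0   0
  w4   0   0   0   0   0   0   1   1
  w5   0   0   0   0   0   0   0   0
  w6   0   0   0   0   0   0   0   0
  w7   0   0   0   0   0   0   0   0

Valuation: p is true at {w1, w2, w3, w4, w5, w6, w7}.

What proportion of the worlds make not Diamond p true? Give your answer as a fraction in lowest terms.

w0: Diamond p is T. ✗
w1: Diamond p is T. ✗
w2: Diamond p is F. ✓
w3: Diamond p is F. ✓
w4: Diamond p is T. ✗
w5: Diamond p is F. ✓
w6: Diamond p is F. ✓
w7: Diamond p is F. ✓
That's 5 of 8 worlds, so 5/8.

5/8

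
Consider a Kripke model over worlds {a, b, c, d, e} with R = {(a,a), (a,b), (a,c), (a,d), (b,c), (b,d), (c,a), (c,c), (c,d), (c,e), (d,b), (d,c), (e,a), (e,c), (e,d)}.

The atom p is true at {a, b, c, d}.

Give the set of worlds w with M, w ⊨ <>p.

{a, b, c, d, e}

a: successors {a, b, c, d}; p there: a:T, b:T, c:T, d:T. ✓
b: successors {c, d}; p there: c:T, d:T. ✓
c: successors {a, c, d, e}; p there: a:T, c:T, d:T, e:F. ✓
d: successors {b, c}; p there: b:T, c:T. ✓
e: successors {a, c, d}; p there: a:T, c:T, d:T. ✓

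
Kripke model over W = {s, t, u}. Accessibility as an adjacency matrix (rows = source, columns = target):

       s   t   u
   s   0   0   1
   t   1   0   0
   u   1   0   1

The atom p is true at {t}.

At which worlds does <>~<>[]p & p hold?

s: <>~<>[]p is T, p is F. ✗
t: <>~<>[]p is T, p is T. ✓
u: <>~<>[]p is T, p is F. ✗

{t}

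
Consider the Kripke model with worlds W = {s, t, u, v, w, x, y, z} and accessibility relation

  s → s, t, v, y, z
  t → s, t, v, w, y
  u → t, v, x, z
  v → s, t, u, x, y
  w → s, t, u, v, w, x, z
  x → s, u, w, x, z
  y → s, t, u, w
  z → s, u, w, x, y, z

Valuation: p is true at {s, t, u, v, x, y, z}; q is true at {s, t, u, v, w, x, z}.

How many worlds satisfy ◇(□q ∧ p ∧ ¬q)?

4

s: successors {s, t, v, y, z}; □q ∧ p ∧ ¬q there: s:F, t:F, v:F, y:T, z:F. ✓
t: successors {s, t, v, w, y}; □q ∧ p ∧ ¬q there: s:F, t:F, v:F, w:F, y:T. ✓
u: successors {t, v, x, z}; □q ∧ p ∧ ¬q there: t:F, v:F, x:F, z:F. ✗
v: successors {s, t, u, x, y}; □q ∧ p ∧ ¬q there: s:F, t:F, u:F, x:F, y:T. ✓
w: successors {s, t, u, v, w, x, z}; □q ∧ p ∧ ¬q there: s:F, t:F, u:F, v:F, w:F, x:F, z:F. ✗
x: successors {s, u, w, x, z}; □q ∧ p ∧ ¬q there: s:F, u:F, w:F, x:F, z:F. ✗
y: successors {s, t, u, w}; □q ∧ p ∧ ¬q there: s:F, t:F, u:F, w:F. ✗
z: successors {s, u, w, x, y, z}; □q ∧ p ∧ ¬q there: s:F, u:F, w:F, x:F, y:T, z:F. ✓
Satisfying worlds: {s, t, v, z}.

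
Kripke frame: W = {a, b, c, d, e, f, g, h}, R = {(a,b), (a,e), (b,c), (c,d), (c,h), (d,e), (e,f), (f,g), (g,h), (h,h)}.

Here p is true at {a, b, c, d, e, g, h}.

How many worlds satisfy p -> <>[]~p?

a: p is T, <>[]~p is T. ✓
b: p is T, <>[]~p is F. ✗
c: p is T, <>[]~p is F. ✗
d: p is T, <>[]~p is T. ✓
e: p is T, <>[]~p is F. ✗
f: p is F, <>[]~p is F. ✓
g: p is T, <>[]~p is F. ✗
h: p is T, <>[]~p is F. ✗
Satisfying worlds: {a, d, f}.

3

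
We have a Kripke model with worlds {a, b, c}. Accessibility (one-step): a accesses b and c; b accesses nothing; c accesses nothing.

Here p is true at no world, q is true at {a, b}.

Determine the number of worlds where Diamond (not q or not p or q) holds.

1

a: successors {b, c}; not q or not p or q there: b:T, c:T. ✓
b: no successors, so Diamond (not q or not p or q) fails. ✗
c: no successors, so Diamond (not q or not p or q) fails. ✗
Satisfying worlds: {a}.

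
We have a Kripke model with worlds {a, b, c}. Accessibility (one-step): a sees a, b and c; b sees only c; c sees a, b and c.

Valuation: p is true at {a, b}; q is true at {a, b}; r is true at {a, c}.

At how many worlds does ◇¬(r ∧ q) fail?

0

a: successors {a, b, c}; ¬(r ∧ q) there: a:F, b:T, c:T. ✓
b: successors {c}; ¬(r ∧ q) there: c:T. ✓
c: successors {a, b, c}; ¬(r ∧ q) there: a:F, b:T, c:T. ✓
Satisfying worlds: {a, b, c}.
So ◇¬(r ∧ q) fails at the other 0 worlds.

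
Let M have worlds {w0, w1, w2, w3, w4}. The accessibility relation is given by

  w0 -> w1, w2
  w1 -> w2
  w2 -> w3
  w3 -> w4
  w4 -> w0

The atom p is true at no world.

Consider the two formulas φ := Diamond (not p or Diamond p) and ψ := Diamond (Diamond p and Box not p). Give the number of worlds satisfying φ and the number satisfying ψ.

5 and 0

For Diamond (not p or Diamond p):
w0: successors {w1, w2}; not p or Diamond p there: w1:T, w2:T. ✓
w1: successors {w2}; not p or Diamond p there: w2:T. ✓
w2: successors {w3}; not p or Diamond p there: w3:T. ✓
w3: successors {w4}; not p or Diamond p there: w4:T. ✓
w4: successors {w0}; not p or Diamond p there: w0:T. ✓
— 5 worlds.
For Diamond (Diamond p and Box not p):
w0: successors {w1, w2}; Diamond p and Box not p there: w1:F, w2:F. ✗
w1: successors {w2}; Diamond p and Box not p there: w2:F. ✗
w2: successors {w3}; Diamond p and Box not p there: w3:F. ✗
w3: successors {w4}; Diamond p and Box not p there: w4:F. ✗
w4: successors {w0}; Diamond p and Box not p there: w0:F. ✗
— 0 worlds.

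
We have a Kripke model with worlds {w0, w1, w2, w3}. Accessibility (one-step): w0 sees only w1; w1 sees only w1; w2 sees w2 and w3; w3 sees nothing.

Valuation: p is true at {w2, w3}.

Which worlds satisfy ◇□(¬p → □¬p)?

{w0, w1, w2}

w0: successors {w1}; □(¬p → □¬p) there: w1:T. ✓
w1: successors {w1}; □(¬p → □¬p) there: w1:T. ✓
w2: successors {w2, w3}; □(¬p → □¬p) there: w2:T, w3:T. ✓
w3: no successors, so ◇□(¬p → □¬p) fails. ✗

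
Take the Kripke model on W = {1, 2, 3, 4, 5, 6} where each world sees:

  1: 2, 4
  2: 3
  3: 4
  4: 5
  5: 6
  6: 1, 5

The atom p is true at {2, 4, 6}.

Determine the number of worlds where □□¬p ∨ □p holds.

3

1: □□¬p is T, □p is T. ✓
2: □□¬p is F, □p is F. ✗
3: □□¬p is T, □p is T. ✓
4: □□¬p is F, □p is F. ✗
5: □□¬p is T, □p is T. ✓
6: □□¬p is F, □p is F. ✗
Satisfying worlds: {1, 3, 5}.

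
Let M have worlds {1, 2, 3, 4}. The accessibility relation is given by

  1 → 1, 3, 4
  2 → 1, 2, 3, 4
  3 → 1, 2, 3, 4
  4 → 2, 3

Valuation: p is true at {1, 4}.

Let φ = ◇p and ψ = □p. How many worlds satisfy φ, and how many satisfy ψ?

3 and 0

For ◇p:
1: successors {1, 3, 4}; p there: 1:T, 3:F, 4:T. ✓
2: successors {1, 2, 3, 4}; p there: 1:T, 2:F, 3:F, 4:T. ✓
3: successors {1, 2, 3, 4}; p there: 1:T, 2:F, 3:F, 4:T. ✓
4: successors {2, 3}; p there: 2:F, 3:F. ✗
— 3 worlds.
For □p:
1: successors {1, 3, 4}; p there: 1:T, 3:F, 4:T. ✗
2: successors {1, 2, 3, 4}; p there: 1:T, 2:F, 3:F, 4:T. ✗
3: successors {1, 2, 3, 4}; p there: 1:T, 2:F, 3:F, 4:T. ✗
4: successors {2, 3}; p there: 2:F, 3:F. ✗
— 0 worlds.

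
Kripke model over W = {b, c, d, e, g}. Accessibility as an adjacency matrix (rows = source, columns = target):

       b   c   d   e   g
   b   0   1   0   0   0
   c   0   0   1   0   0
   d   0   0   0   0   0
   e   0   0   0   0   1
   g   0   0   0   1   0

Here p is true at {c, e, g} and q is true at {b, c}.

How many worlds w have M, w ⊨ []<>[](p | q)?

4

b: successors {c}; <>[](p | q) there: c:T. ✓
c: successors {d}; <>[](p | q) there: d:F. ✗
d: no successors, so []<>[](p | q) holds vacuously. ✓
e: successors {g}; <>[](p | q) there: g:T. ✓
g: successors {e}; <>[](p | q) there: e:T. ✓
Satisfying worlds: {b, d, e, g}.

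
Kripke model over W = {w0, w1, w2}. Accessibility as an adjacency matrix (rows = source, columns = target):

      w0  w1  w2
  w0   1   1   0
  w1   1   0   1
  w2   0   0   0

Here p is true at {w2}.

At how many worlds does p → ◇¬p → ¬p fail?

w0: p is F, ◇¬p → ¬p is T. ✓
w1: p is F, ◇¬p → ¬p is T. ✓
w2: p is T, ◇¬p → ¬p is T. ✓
Satisfying worlds: {w0, w1, w2}.
So p → ◇¬p → ¬p fails at the other 0 worlds.

0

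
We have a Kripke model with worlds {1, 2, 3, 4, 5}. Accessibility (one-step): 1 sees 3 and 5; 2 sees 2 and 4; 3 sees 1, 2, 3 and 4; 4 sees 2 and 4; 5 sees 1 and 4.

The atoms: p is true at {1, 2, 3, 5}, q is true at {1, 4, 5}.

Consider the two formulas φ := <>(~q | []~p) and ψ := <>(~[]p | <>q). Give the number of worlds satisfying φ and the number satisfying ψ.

4 and 5

For <>(~q | []~p):
1: successors {3, 5}; ~q | []~p there: 3:T, 5:F. ✓
2: successors {2, 4}; ~q | []~p there: 2:T, 4:F. ✓
3: successors {1, 2, 3, 4}; ~q | []~p there: 1:F, 2:T, 3:T, 4:F. ✓
4: successors {2, 4}; ~q | []~p there: 2:T, 4:F. ✓
5: successors {1, 4}; ~q | []~p there: 1:F, 4:F. ✗
— 4 worlds.
For <>(~[]p | <>q):
1: successors {3, 5}; ~[]p | <>q there: 3:T, 5:T. ✓
2: successors {2, 4}; ~[]p | <>q there: 2:T, 4:T. ✓
3: successors {1, 2, 3, 4}; ~[]p | <>q there: 1:T, 2:T, 3:T, 4:T. ✓
4: successors {2, 4}; ~[]p | <>q there: 2:T, 4:T. ✓
5: successors {1, 4}; ~[]p | <>q there: 1:T, 4:T. ✓
— 5 worlds.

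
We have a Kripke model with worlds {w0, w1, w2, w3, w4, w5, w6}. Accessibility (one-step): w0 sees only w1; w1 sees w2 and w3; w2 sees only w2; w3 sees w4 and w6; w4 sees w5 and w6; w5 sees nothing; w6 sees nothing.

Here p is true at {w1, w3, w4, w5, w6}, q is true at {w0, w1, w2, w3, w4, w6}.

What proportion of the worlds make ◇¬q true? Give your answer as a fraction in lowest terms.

1/7

w0: successors {w1}; ¬q there: w1:F. ✗
w1: successors {w2, w3}; ¬q there: w2:F, w3:F. ✗
w2: successors {w2}; ¬q there: w2:F. ✗
w3: successors {w4, w6}; ¬q there: w4:F, w6:F. ✗
w4: successors {w5, w6}; ¬q there: w5:T, w6:F. ✓
w5: no successors, so ◇¬q fails. ✗
w6: no successors, so ◇¬q fails. ✗
That's 1 of 7 worlds, so 1/7.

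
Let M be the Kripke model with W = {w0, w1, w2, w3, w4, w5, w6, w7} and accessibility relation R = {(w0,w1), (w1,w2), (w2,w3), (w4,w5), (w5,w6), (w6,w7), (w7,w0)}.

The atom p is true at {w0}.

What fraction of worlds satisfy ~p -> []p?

3/8

w0: ~p is F, []p is F. ✓
w1: ~p is T, []p is F. ✗
w2: ~p is T, []p is F. ✗
w3: ~p is T, []p is T. ✓
w4: ~p is T, []p is F. ✗
w5: ~p is T, []p is F. ✗
w6: ~p is T, []p is F. ✗
w7: ~p is T, []p is T. ✓
That's 3 of 8 worlds, so 3/8.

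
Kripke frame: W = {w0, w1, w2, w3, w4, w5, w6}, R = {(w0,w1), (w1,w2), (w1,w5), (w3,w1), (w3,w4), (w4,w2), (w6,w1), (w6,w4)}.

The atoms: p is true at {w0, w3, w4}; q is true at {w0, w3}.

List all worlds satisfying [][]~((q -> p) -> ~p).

{w1, w2, w4, w5}

w0: successors {w1}; []~((q -> p) -> ~p) there: w1:F. ✗
w1: successors {w2, w5}; []~((q -> p) -> ~p) there: w2:T, w5:T. ✓
w2: no successors, so [][]~((q -> p) -> ~p) holds vacuously. ✓
w3: successors {w1, w4}; []~((q -> p) -> ~p) there: w1:F, w4:F. ✗
w4: successors {w2}; []~((q -> p) -> ~p) there: w2:T. ✓
w5: no successors, so [][]~((q -> p) -> ~p) holds vacuously. ✓
w6: successors {w1, w4}; []~((q -> p) -> ~p) there: w1:F, w4:F. ✗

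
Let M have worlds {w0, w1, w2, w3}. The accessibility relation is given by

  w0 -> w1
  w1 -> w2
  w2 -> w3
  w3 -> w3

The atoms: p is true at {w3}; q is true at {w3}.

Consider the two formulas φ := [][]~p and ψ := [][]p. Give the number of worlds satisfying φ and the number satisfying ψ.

For [][]~p:
w0: successors {w1}; []~p there: w1:T. ✓
w1: successors {w2}; []~p there: w2:F. ✗
w2: successors {w3}; []~p there: w3:F. ✗
w3: successors {w3}; []~p there: w3:F. ✗
— 1 world.
For [][]p:
w0: successors {w1}; []p there: w1:F. ✗
w1: successors {w2}; []p there: w2:T. ✓
w2: successors {w3}; []p there: w3:T. ✓
w3: successors {w3}; []p there: w3:T. ✓
— 3 worlds.

1 and 3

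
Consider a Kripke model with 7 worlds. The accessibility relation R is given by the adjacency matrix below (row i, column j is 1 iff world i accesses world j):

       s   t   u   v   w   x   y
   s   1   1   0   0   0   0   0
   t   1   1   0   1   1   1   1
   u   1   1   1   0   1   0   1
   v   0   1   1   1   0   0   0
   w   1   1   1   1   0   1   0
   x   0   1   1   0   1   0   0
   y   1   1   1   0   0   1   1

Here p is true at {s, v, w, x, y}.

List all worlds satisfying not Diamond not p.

s: Diamond not p is T. ✗
t: Diamond not p is T. ✗
u: Diamond not p is T. ✗
v: Diamond not p is T. ✗
w: Diamond not p is T. ✗
x: Diamond not p is T. ✗
y: Diamond not p is T. ✗

∅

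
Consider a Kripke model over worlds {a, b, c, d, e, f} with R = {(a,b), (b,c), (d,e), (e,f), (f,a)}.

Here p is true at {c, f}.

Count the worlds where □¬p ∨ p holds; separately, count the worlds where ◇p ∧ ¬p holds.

For □¬p ∨ p:
a: □¬p is T, p is F. ✓
b: □¬p is F, p is F. ✗
c: □¬p is T, p is T. ✓
d: □¬p is T, p is F. ✓
e: □¬p is F, p is F. ✗
f: □¬p is T, p is T. ✓
— 4 worlds.
For ◇p ∧ ¬p:
a: ◇p is F, ¬p is T. ✗
b: ◇p is T, ¬p is T. ✓
c: ◇p is F, ¬p is F. ✗
d: ◇p is F, ¬p is T. ✗
e: ◇p is T, ¬p is T. ✓
f: ◇p is F, ¬p is F. ✗
— 2 worlds.

4 and 2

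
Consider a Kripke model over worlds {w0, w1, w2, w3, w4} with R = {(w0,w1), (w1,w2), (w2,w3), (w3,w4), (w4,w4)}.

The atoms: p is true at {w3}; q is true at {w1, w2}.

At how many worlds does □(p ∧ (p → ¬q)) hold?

1

w0: successors {w1}; p ∧ (p → ¬q) there: w1:F. ✗
w1: successors {w2}; p ∧ (p → ¬q) there: w2:F. ✗
w2: successors {w3}; p ∧ (p → ¬q) there: w3:T. ✓
w3: successors {w4}; p ∧ (p → ¬q) there: w4:F. ✗
w4: successors {w4}; p ∧ (p → ¬q) there: w4:F. ✗
Satisfying worlds: {w2}.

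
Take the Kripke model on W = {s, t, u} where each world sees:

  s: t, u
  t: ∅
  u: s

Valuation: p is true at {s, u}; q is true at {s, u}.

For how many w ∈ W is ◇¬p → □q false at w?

s: ◇¬p is T, □q is F. ✗
t: ◇¬p is F, □q is T. ✓
u: ◇¬p is F, □q is T. ✓
Satisfying worlds: {t, u}.
So ◇¬p → □q fails at the other 1 world.

1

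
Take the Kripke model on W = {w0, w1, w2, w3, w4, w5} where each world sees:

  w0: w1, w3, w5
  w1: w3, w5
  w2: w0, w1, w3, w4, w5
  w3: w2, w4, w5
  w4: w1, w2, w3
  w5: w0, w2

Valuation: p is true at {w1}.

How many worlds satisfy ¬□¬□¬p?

w0: □¬□¬p is F. ✓
w1: □¬□¬p is F. ✓
w2: □¬□¬p is F. ✓
w3: □¬□¬p is F. ✓
w4: □¬□¬p is F. ✓
w5: □¬□¬p is T. ✗
Satisfying worlds: {w0, w1, w2, w3, w4}.

5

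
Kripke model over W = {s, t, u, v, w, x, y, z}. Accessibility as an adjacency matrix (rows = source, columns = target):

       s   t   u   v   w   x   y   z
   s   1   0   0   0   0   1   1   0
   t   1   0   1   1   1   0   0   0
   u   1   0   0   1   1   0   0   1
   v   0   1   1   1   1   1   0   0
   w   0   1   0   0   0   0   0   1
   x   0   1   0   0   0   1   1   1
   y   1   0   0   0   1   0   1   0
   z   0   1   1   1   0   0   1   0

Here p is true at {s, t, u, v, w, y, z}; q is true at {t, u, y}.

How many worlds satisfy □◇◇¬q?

s: successors {s, x, y}; ◇◇¬q there: s:T, x:T, y:T. ✓
t: successors {s, u, v, w}; ◇◇¬q there: s:T, u:T, v:T, w:T. ✓
u: successors {s, v, w, z}; ◇◇¬q there: s:T, v:T, w:T, z:T. ✓
v: successors {t, u, v, w, x}; ◇◇¬q there: t:T, u:T, v:T, w:T, x:T. ✓
w: successors {t, z}; ◇◇¬q there: t:T, z:T. ✓
x: successors {t, x, y, z}; ◇◇¬q there: t:T, x:T, y:T, z:T. ✓
y: successors {s, w, y}; ◇◇¬q there: s:T, w:T, y:T. ✓
z: successors {t, u, v, y}; ◇◇¬q there: t:T, u:T, v:T, y:T. ✓
Satisfying worlds: {s, t, u, v, w, x, y, z}.

8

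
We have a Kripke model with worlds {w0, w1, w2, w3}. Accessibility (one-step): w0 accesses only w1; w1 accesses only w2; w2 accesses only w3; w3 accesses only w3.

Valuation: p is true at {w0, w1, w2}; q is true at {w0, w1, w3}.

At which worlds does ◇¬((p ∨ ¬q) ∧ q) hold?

w0: successors {w1}; ¬((p ∨ ¬q) ∧ q) there: w1:F. ✗
w1: successors {w2}; ¬((p ∨ ¬q) ∧ q) there: w2:T. ✓
w2: successors {w3}; ¬((p ∨ ¬q) ∧ q) there: w3:T. ✓
w3: successors {w3}; ¬((p ∨ ¬q) ∧ q) there: w3:T. ✓

{w1, w2, w3}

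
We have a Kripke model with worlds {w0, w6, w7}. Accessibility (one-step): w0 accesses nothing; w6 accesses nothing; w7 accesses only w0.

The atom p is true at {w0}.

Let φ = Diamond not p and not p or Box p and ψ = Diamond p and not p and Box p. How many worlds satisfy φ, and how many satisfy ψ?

3 and 1

For Diamond not p and not p or Box p:
w0: Diamond not p and not p is F, Box p is T. ✓
w6: Diamond not p and not p is F, Box p is T. ✓
w7: Diamond not p and not p is F, Box p is T. ✓
— 3 worlds.
For Diamond p and not p and Box p:
w0: Diamond p and not p is F, Box p is T. ✗
w6: Diamond p and not p is F, Box p is T. ✗
w7: Diamond p and not p is T, Box p is T. ✓
— 1 world.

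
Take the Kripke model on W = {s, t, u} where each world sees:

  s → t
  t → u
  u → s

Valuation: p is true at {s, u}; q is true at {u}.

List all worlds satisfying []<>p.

{s, t}

s: successors {t}; <>p there: t:T. ✓
t: successors {u}; <>p there: u:T. ✓
u: successors {s}; <>p there: s:F. ✗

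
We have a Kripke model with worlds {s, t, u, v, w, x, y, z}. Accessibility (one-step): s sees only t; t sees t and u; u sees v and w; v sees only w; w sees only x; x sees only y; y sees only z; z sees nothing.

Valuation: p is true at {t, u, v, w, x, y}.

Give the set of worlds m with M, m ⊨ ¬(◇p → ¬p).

s: ◇p → ¬p is T. ✗
t: ◇p → ¬p is F. ✓
u: ◇p → ¬p is F. ✓
v: ◇p → ¬p is F. ✓
w: ◇p → ¬p is F. ✓
x: ◇p → ¬p is F. ✓
y: ◇p → ¬p is T. ✗
z: ◇p → ¬p is T. ✗

{t, u, v, w, x}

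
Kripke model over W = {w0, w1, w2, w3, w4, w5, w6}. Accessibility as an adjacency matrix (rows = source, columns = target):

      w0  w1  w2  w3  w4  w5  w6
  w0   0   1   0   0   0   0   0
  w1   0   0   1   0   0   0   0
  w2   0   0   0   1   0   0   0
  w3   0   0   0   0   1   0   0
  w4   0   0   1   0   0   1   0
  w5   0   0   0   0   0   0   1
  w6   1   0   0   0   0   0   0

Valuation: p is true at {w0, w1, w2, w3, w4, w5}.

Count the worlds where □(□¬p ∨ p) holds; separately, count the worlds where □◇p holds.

For □(□¬p ∨ p):
w0: successors {w1}; □¬p ∨ p there: w1:T. ✓
w1: successors {w2}; □¬p ∨ p there: w2:T. ✓
w2: successors {w3}; □¬p ∨ p there: w3:T. ✓
w3: successors {w4}; □¬p ∨ p there: w4:T. ✓
w4: successors {w2, w5}; □¬p ∨ p there: w2:T, w5:T. ✓
w5: successors {w6}; □¬p ∨ p there: w6:F. ✗
w6: successors {w0}; □¬p ∨ p there: w0:T. ✓
— 6 worlds.
For □◇p:
w0: successors {w1}; ◇p there: w1:T. ✓
w1: successors {w2}; ◇p there: w2:T. ✓
w2: successors {w3}; ◇p there: w3:T. ✓
w3: successors {w4}; ◇p there: w4:T. ✓
w4: successors {w2, w5}; ◇p there: w2:T, w5:F. ✗
w5: successors {w6}; ◇p there: w6:T. ✓
w6: successors {w0}; ◇p there: w0:T. ✓
— 6 worlds.

6 and 6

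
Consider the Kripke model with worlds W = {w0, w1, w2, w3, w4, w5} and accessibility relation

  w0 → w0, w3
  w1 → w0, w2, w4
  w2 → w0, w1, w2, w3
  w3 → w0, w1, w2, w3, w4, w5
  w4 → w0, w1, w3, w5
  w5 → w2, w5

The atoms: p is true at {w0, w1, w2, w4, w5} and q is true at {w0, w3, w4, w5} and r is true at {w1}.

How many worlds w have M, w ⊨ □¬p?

0

w0: successors {w0, w3}; ¬p there: w0:F, w3:T. ✗
w1: successors {w0, w2, w4}; ¬p there: w0:F, w2:F, w4:F. ✗
w2: successors {w0, w1, w2, w3}; ¬p there: w0:F, w1:F, w2:F, w3:T. ✗
w3: successors {w0, w1, w2, w3, w4, w5}; ¬p there: w0:F, w1:F, w2:F, w3:T, w4:F, w5:F. ✗
w4: successors {w0, w1, w3, w5}; ¬p there: w0:F, w1:F, w3:T, w5:F. ✗
w5: successors {w2, w5}; ¬p there: w2:F, w5:F. ✗
Satisfying worlds: ∅.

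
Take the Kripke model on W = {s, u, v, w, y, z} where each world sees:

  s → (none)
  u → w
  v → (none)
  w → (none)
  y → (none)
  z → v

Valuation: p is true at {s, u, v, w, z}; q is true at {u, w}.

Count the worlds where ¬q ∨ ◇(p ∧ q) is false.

1

s: ¬q is T, ◇(p ∧ q) is F. ✓
u: ¬q is F, ◇(p ∧ q) is T. ✓
v: ¬q is T, ◇(p ∧ q) is F. ✓
w: ¬q is F, ◇(p ∧ q) is F. ✗
y: ¬q is T, ◇(p ∧ q) is F. ✓
z: ¬q is T, ◇(p ∧ q) is F. ✓
Satisfying worlds: {s, u, v, y, z}.
So ¬q ∨ ◇(p ∧ q) fails at the other 1 world.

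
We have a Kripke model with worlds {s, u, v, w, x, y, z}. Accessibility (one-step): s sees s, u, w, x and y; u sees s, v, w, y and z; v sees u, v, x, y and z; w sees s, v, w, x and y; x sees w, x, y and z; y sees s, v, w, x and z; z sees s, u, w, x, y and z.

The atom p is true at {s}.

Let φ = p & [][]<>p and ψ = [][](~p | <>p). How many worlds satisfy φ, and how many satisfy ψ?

0 and 7

For p & [][]<>p:
s: p is T, [][]<>p is F. ✗
u: p is F, [][]<>p is F. ✗
v: p is F, [][]<>p is F. ✗
w: p is F, [][]<>p is F. ✗
x: p is F, [][]<>p is F. ✗
y: p is F, [][]<>p is F. ✗
z: p is F, [][]<>p is F. ✗
— 0 worlds.
For [][](~p | <>p):
s: successors {s, u, w, x, y}; [](~p | <>p) there: s:T, u:T, w:T, x:T, y:T. ✓
u: successors {s, v, w, y, z}; [](~p | <>p) there: s:T, v:T, w:T, y:T, z:T. ✓
v: successors {u, v, x, y, z}; [](~p | <>p) there: u:T, v:T, x:T, y:T, z:T. ✓
w: successors {s, v, w, x, y}; [](~p | <>p) there: s:T, v:T, w:T, x:T, y:T. ✓
x: successors {w, x, y, z}; [](~p | <>p) there: w:T, x:T, y:T, z:T. ✓
y: successors {s, v, w, x, z}; [](~p | <>p) there: s:T, v:T, w:T, x:T, z:T. ✓
z: successors {s, u, w, x, y, z}; [](~p | <>p) there: s:T, u:T, w:T, x:T, y:T, z:T. ✓
— 7 worlds.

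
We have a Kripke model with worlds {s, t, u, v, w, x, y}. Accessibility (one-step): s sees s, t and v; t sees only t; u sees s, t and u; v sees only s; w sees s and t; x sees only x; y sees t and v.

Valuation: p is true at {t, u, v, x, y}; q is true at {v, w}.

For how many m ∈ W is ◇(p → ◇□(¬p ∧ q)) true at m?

4

s: successors {s, t, v}; p → ◇□(¬p ∧ q) there: s:T, t:F, v:F. ✓
t: successors {t}; p → ◇□(¬p ∧ q) there: t:F. ✗
u: successors {s, t, u}; p → ◇□(¬p ∧ q) there: s:T, t:F, u:F. ✓
v: successors {s}; p → ◇□(¬p ∧ q) there: s:T. ✓
w: successors {s, t}; p → ◇□(¬p ∧ q) there: s:T, t:F. ✓
x: successors {x}; p → ◇□(¬p ∧ q) there: x:F. ✗
y: successors {t, v}; p → ◇□(¬p ∧ q) there: t:F, v:F. ✗
Satisfying worlds: {s, u, v, w}.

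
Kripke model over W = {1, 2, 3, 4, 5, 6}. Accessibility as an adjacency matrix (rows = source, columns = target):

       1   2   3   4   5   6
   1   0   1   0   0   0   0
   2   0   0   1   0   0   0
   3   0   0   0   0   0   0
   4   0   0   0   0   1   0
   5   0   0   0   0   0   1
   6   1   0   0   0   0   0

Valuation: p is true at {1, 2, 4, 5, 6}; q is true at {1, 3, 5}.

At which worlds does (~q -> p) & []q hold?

{2, 3, 4, 6}

1: ~q -> p is T, []q is F. ✗
2: ~q -> p is T, []q is T. ✓
3: ~q -> p is T, []q is T. ✓
4: ~q -> p is T, []q is T. ✓
5: ~q -> p is T, []q is F. ✗
6: ~q -> p is T, []q is T. ✓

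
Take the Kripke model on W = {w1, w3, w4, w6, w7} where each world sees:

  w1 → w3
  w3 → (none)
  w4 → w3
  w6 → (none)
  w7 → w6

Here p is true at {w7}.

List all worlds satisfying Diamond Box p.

w1: successors {w3}; Box p there: w3:T. ✓
w3: no successors, so Diamond Box p fails. ✗
w4: successors {w3}; Box p there: w3:T. ✓
w6: no successors, so Diamond Box p fails. ✗
w7: successors {w6}; Box p there: w6:T. ✓

{w1, w4, w7}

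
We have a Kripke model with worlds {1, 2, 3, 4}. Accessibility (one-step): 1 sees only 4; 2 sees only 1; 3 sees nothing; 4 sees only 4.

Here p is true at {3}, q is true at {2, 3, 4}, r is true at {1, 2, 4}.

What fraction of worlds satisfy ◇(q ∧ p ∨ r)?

1: successors {4}; q ∧ p ∨ r there: 4:T. ✓
2: successors {1}; q ∧ p ∨ r there: 1:T. ✓
3: no successors, so ◇(q ∧ p ∨ r) fails. ✗
4: successors {4}; q ∧ p ∨ r there: 4:T. ✓
That's 3 of 4 worlds, so 3/4.

3/4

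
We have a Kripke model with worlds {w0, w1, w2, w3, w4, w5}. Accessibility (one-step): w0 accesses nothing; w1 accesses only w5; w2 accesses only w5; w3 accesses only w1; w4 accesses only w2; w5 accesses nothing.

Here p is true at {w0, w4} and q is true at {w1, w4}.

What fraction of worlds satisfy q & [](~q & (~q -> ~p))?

w0: q is F, [](~q & (~q -> ~p)) is T. ✗
w1: q is T, [](~q & (~q -> ~p)) is T. ✓
w2: q is F, [](~q & (~q -> ~p)) is T. ✗
w3: q is F, [](~q & (~q -> ~p)) is F. ✗
w4: q is T, [](~q & (~q -> ~p)) is T. ✓
w5: q is F, [](~q & (~q -> ~p)) is T. ✗
That's 2 of 6 worlds, so 2/6 = 1/3.

1/3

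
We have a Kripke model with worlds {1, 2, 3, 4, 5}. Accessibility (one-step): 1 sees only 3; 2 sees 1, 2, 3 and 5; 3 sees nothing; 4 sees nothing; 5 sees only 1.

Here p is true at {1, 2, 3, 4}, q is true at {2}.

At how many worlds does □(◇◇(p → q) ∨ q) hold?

1: successors {3}; ◇◇(p → q) ∨ q there: 3:F. ✗
2: successors {1, 2, 3, 5}; ◇◇(p → q) ∨ q there: 1:F, 2:T, 3:F, 5:F. ✗
3: no successors, so □(◇◇(p → q) ∨ q) holds vacuously. ✓
4: no successors, so □(◇◇(p → q) ∨ q) holds vacuously. ✓
5: successors {1}; ◇◇(p → q) ∨ q there: 1:F. ✗
Satisfying worlds: {3, 4}.

2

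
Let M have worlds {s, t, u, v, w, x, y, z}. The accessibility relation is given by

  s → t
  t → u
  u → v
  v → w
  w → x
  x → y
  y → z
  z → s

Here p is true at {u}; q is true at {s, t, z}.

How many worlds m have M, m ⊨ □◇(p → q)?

s: successors {t}; ◇(p → q) there: t:F. ✗
t: successors {u}; ◇(p → q) there: u:T. ✓
u: successors {v}; ◇(p → q) there: v:T. ✓
v: successors {w}; ◇(p → q) there: w:T. ✓
w: successors {x}; ◇(p → q) there: x:T. ✓
x: successors {y}; ◇(p → q) there: y:T. ✓
y: successors {z}; ◇(p → q) there: z:T. ✓
z: successors {s}; ◇(p → q) there: s:T. ✓
Satisfying worlds: {t, u, v, w, x, y, z}.

7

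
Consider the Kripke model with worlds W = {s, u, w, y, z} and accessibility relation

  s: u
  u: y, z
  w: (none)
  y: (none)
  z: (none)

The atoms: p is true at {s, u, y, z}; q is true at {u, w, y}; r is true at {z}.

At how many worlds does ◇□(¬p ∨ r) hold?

1

s: successors {u}; □(¬p ∨ r) there: u:F. ✗
u: successors {y, z}; □(¬p ∨ r) there: y:T, z:T. ✓
w: no successors, so ◇□(¬p ∨ r) fails. ✗
y: no successors, so ◇□(¬p ∨ r) fails. ✗
z: no successors, so ◇□(¬p ∨ r) fails. ✗
Satisfying worlds: {u}.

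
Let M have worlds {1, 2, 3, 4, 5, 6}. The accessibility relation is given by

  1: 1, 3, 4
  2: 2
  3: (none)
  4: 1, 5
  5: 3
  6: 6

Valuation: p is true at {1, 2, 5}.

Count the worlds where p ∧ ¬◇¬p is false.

1: p is T, ¬◇¬p is F. ✗
2: p is T, ¬◇¬p is T. ✓
3: p is F, ¬◇¬p is T. ✗
4: p is F, ¬◇¬p is T. ✗
5: p is T, ¬◇¬p is F. ✗
6: p is F, ¬◇¬p is F. ✗
Satisfying worlds: {2}.
So p ∧ ¬◇¬p fails at the other 5 worlds.

5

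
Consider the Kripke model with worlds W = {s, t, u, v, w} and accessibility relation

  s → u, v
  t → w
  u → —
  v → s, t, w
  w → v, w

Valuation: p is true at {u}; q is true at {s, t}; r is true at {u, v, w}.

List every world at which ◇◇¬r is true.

{s, w}

s: successors {u, v}; ◇¬r there: u:F, v:T. ✓
t: successors {w}; ◇¬r there: w:F. ✗
u: no successors, so ◇◇¬r fails. ✗
v: successors {s, t, w}; ◇¬r there: s:F, t:F, w:F. ✗
w: successors {v, w}; ◇¬r there: v:T, w:F. ✓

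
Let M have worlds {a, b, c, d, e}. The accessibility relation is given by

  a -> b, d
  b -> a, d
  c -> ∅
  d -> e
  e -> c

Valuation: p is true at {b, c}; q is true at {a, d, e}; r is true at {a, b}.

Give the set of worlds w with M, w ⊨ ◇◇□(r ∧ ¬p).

{d}

a: successors {b, d}; ◇□(r ∧ ¬p) there: b:F, d:F. ✗
b: successors {a, d}; ◇□(r ∧ ¬p) there: a:F, d:F. ✗
c: no successors, so ◇◇□(r ∧ ¬p) fails. ✗
d: successors {e}; ◇□(r ∧ ¬p) there: e:T. ✓
e: successors {c}; ◇□(r ∧ ¬p) there: c:F. ✗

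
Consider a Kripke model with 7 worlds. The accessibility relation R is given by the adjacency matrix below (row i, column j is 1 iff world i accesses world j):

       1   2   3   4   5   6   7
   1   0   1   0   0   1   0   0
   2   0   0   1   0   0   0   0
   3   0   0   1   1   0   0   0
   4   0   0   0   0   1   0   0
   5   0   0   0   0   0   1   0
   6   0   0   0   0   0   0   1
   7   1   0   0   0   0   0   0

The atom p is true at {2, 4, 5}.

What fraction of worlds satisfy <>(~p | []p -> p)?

1: successors {2, 5}; ~p | []p -> p there: 2:T, 5:T. ✓
2: successors {3}; ~p | []p -> p there: 3:F. ✗
3: successors {3, 4}; ~p | []p -> p there: 3:F, 4:T. ✓
4: successors {5}; ~p | []p -> p there: 5:T. ✓
5: successors {6}; ~p | []p -> p there: 6:F. ✗
6: successors {7}; ~p | []p -> p there: 7:F. ✗
7: successors {1}; ~p | []p -> p there: 1:F. ✗
That's 3 of 7 worlds, so 3/7.

3/7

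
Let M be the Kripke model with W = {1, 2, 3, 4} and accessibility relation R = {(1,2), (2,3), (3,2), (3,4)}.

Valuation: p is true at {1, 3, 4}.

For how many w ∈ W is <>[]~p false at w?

1: successors {2}; []~p there: 2:F. ✗
2: successors {3}; []~p there: 3:F. ✗
3: successors {2, 4}; []~p there: 2:F, 4:T. ✓
4: no successors, so <>[]~p fails. ✗
Satisfying worlds: {3}.
So <>[]~p fails at the other 3 worlds.

3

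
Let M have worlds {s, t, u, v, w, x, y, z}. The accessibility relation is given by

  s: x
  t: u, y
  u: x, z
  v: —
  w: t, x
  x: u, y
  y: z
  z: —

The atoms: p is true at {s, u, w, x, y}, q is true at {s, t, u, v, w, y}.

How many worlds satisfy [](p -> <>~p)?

5

s: successors {x}; p -> <>~p there: x:F. ✗
t: successors {u, y}; p -> <>~p there: u:T, y:T. ✓
u: successors {x, z}; p -> <>~p there: x:F, z:T. ✗
v: no successors, so [](p -> <>~p) holds vacuously. ✓
w: successors {t, x}; p -> <>~p there: t:T, x:F. ✗
x: successors {u, y}; p -> <>~p there: u:T, y:T. ✓
y: successors {z}; p -> <>~p there: z:T. ✓
z: no successors, so [](p -> <>~p) holds vacuously. ✓
Satisfying worlds: {t, v, x, y, z}.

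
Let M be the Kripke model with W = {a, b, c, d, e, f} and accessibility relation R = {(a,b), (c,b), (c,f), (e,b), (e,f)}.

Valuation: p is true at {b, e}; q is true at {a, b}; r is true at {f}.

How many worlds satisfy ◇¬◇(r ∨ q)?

3

a: successors {b}; ¬◇(r ∨ q) there: b:T. ✓
b: no successors, so ◇¬◇(r ∨ q) fails. ✗
c: successors {b, f}; ¬◇(r ∨ q) there: b:T, f:T. ✓
d: no successors, so ◇¬◇(r ∨ q) fails. ✗
e: successors {b, f}; ¬◇(r ∨ q) there: b:T, f:T. ✓
f: no successors, so ◇¬◇(r ∨ q) fails. ✗
Satisfying worlds: {a, c, e}.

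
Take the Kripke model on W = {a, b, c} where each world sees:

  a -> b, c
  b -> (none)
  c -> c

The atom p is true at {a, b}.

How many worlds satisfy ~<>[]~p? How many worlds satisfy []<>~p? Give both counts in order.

For ~<>[]~p:
a: <>[]~p is T. ✗
b: <>[]~p is F. ✓
c: <>[]~p is T. ✗
— 1 world.
For []<>~p:
a: successors {b, c}; <>~p there: b:F, c:T. ✗
b: no successors, so []<>~p holds vacuously. ✓
c: successors {c}; <>~p there: c:T. ✓
— 2 worlds.

1 and 2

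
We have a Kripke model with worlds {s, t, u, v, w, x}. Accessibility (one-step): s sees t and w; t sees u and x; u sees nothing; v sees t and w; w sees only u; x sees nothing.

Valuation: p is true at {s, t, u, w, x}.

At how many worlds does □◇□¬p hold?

4

s: successors {t, w}; ◇□¬p there: t:T, w:T. ✓
t: successors {u, x}; ◇□¬p there: u:F, x:F. ✗
u: no successors, so □◇□¬p holds vacuously. ✓
v: successors {t, w}; ◇□¬p there: t:T, w:T. ✓
w: successors {u}; ◇□¬p there: u:F. ✗
x: no successors, so □◇□¬p holds vacuously. ✓
Satisfying worlds: {s, u, v, x}.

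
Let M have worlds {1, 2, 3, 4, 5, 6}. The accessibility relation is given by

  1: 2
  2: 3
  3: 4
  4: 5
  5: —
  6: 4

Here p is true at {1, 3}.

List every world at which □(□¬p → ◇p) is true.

{1, 5}

1: successors {2}; □¬p → ◇p there: 2:T. ✓
2: successors {3}; □¬p → ◇p there: 3:F. ✗
3: successors {4}; □¬p → ◇p there: 4:F. ✗
4: successors {5}; □¬p → ◇p there: 5:F. ✗
5: no successors, so □(□¬p → ◇p) holds vacuously. ✓
6: successors {4}; □¬p → ◇p there: 4:F. ✗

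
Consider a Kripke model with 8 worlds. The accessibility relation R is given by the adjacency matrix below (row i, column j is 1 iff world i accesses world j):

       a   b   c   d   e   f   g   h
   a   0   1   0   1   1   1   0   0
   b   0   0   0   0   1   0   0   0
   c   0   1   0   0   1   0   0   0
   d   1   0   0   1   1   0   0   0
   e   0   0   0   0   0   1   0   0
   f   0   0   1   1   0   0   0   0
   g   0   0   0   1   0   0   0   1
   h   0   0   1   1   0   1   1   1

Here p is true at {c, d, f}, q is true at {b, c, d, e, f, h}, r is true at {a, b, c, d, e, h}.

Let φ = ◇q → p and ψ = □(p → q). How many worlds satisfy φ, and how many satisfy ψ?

For ◇q → p:
a: ◇q is T, p is F. ✗
b: ◇q is T, p is F. ✗
c: ◇q is T, p is T. ✓
d: ◇q is T, p is T. ✓
e: ◇q is T, p is F. ✗
f: ◇q is T, p is T. ✓
g: ◇q is T, p is F. ✗
h: ◇q is T, p is F. ✗
— 3 worlds.
For □(p → q):
a: successors {b, d, e, f}; p → q there: b:T, d:T, e:T, f:T. ✓
b: successors {e}; p → q there: e:T. ✓
c: successors {b, e}; p → q there: b:T, e:T. ✓
d: successors {a, d, e}; p → q there: a:T, d:T, e:T. ✓
e: successors {f}; p → q there: f:T. ✓
f: successors {c, d}; p → q there: c:T, d:T. ✓
g: successors {d, h}; p → q there: d:T, h:T. ✓
h: successors {c, d, f, g, h}; p → q there: c:T, d:T, f:T, g:T, h:T. ✓
— 8 worlds.

3 and 8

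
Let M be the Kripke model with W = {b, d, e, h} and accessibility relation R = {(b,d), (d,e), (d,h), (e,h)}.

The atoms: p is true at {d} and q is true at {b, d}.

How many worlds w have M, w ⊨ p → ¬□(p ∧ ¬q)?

b: p is F, ¬□(p ∧ ¬q) is T. ✓
d: p is T, ¬□(p ∧ ¬q) is T. ✓
e: p is F, ¬□(p ∧ ¬q) is T. ✓
h: p is F, ¬□(p ∧ ¬q) is F. ✓
Satisfying worlds: {b, d, e, h}.

4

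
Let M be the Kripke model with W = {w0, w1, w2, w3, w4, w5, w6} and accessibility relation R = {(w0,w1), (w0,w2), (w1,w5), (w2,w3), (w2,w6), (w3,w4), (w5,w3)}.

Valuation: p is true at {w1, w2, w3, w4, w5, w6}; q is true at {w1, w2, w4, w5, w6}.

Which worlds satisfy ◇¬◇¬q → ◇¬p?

{w1, w4, w6}

w0: ◇¬◇¬q is T, ◇¬p is F. ✗
w1: ◇¬◇¬q is F, ◇¬p is F. ✓
w2: ◇¬◇¬q is T, ◇¬p is F. ✗
w3: ◇¬◇¬q is T, ◇¬p is F. ✗
w4: ◇¬◇¬q is F, ◇¬p is F. ✓
w5: ◇¬◇¬q is T, ◇¬p is F. ✗
w6: ◇¬◇¬q is F, ◇¬p is F. ✓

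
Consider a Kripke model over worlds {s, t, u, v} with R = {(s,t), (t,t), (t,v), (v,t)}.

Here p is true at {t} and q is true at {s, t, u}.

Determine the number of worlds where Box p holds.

s: successors {t}; p there: t:T. ✓
t: successors {t, v}; p there: t:T, v:F. ✗
u: no successors, so Box p holds vacuously. ✓
v: successors {t}; p there: t:T. ✓
Satisfying worlds: {s, u, v}.

3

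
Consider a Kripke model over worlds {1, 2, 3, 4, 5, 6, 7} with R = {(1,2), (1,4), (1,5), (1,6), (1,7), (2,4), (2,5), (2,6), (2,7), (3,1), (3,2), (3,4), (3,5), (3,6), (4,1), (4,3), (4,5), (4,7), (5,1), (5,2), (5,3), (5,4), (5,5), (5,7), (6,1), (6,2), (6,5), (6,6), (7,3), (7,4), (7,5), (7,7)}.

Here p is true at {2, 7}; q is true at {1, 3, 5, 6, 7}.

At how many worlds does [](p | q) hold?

2

1: successors {2, 4, 5, 6, 7}; p | q there: 2:T, 4:F, 5:T, 6:T, 7:T. ✗
2: successors {4, 5, 6, 7}; p | q there: 4:F, 5:T, 6:T, 7:T. ✗
3: successors {1, 2, 4, 5, 6}; p | q there: 1:T, 2:T, 4:F, 5:T, 6:T. ✗
4: successors {1, 3, 5, 7}; p | q there: 1:T, 3:T, 5:T, 7:T. ✓
5: successors {1, 2, 3, 4, 5, 7}; p | q there: 1:T, 2:T, 3:T, 4:F, 5:T, 7:T. ✗
6: successors {1, 2, 5, 6}; p | q there: 1:T, 2:T, 5:T, 6:T. ✓
7: successors {3, 4, 5, 7}; p | q there: 3:T, 4:F, 5:T, 7:T. ✗
Satisfying worlds: {4, 6}.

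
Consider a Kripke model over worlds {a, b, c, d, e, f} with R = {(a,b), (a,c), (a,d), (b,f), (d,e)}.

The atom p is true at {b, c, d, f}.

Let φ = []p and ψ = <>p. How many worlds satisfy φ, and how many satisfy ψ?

5 and 2

For []p:
a: successors {b, c, d}; p there: b:T, c:T, d:T. ✓
b: successors {f}; p there: f:T. ✓
c: no successors, so []p holds vacuously. ✓
d: successors {e}; p there: e:F. ✗
e: no successors, so []p holds vacuously. ✓
f: no successors, so []p holds vacuously. ✓
— 5 worlds.
For <>p:
a: successors {b, c, d}; p there: b:T, c:T, d:T. ✓
b: successors {f}; p there: f:T. ✓
c: no successors, so <>p fails. ✗
d: successors {e}; p there: e:F. ✗
e: no successors, so <>p fails. ✗
f: no successors, so <>p fails. ✗
— 2 worlds.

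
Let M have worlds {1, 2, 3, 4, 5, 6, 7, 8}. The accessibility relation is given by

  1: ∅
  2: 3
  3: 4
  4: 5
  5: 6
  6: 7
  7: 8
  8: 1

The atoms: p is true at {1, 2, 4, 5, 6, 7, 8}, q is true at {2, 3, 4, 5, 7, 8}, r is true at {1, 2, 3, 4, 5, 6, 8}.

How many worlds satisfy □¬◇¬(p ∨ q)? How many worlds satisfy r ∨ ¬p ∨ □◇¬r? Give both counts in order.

For □¬◇¬(p ∨ q):
1: no successors, so □¬◇¬(p ∨ q) holds vacuously. ✓
2: successors {3}; ¬◇¬(p ∨ q) there: 3:T. ✓
3: successors {4}; ¬◇¬(p ∨ q) there: 4:T. ✓
4: successors {5}; ¬◇¬(p ∨ q) there: 5:T. ✓
5: successors {6}; ¬◇¬(p ∨ q) there: 6:T. ✓
6: successors {7}; ¬◇¬(p ∨ q) there: 7:T. ✓
7: successors {8}; ¬◇¬(p ∨ q) there: 8:T. ✓
8: successors {1}; ¬◇¬(p ∨ q) there: 1:T. ✓
— 8 worlds.
For r ∨ ¬p ∨ □◇¬r:
1: r ∨ ¬p is T, □◇¬r is T. ✓
2: r ∨ ¬p is T, □◇¬r is F. ✓
3: r ∨ ¬p is T, □◇¬r is F. ✓
4: r ∨ ¬p is T, □◇¬r is F. ✓
5: r ∨ ¬p is T, □◇¬r is T. ✓
6: r ∨ ¬p is T, □◇¬r is F. ✓
7: r ∨ ¬p is F, □◇¬r is F. ✗
8: r ∨ ¬p is T, □◇¬r is F. ✓
— 7 worlds.

8 and 7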